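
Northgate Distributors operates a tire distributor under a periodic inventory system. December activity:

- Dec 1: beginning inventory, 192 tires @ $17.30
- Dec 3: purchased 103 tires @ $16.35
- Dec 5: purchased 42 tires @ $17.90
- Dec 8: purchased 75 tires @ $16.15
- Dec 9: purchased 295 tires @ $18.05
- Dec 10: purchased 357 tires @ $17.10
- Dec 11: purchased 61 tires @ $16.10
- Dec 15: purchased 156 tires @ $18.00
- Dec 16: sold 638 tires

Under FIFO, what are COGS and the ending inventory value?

Dec 16, 638 sold [FIFO — oldest first]: 192 @ $17.30 + 103 @ $16.35 + 42 @ $17.90 + 75 @ $16.15 + 226 @ $18.05 = $11,048.00
Ending inventory: 69 @ $18.05 + 357 @ $17.10 + 61 @ $16.10 + 156 @ $18.00 = $11,140.25

COGS = $11,048.00; ending inventory = $11,140.25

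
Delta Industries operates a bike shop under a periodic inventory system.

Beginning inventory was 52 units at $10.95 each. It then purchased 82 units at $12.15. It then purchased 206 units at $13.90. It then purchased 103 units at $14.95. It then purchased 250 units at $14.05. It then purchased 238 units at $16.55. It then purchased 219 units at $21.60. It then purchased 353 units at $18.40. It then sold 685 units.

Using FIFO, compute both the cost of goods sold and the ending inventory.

Sale 1 (685) [FIFO — oldest first]: 52 @ $10.95 + 82 @ $12.15 + 206 @ $13.90 + 103 @ $14.95 + 242 @ $14.05 = $9,369.05
Ending inventory: 8 @ $14.05 + 238 @ $16.55 + 219 @ $21.60 + 353 @ $18.40 = $15,276.90
Check: goods available $24,645.95 = COGS $9,369.05 + ending $15,276.90

COGS = $9,369.05; ending inventory = $15,276.90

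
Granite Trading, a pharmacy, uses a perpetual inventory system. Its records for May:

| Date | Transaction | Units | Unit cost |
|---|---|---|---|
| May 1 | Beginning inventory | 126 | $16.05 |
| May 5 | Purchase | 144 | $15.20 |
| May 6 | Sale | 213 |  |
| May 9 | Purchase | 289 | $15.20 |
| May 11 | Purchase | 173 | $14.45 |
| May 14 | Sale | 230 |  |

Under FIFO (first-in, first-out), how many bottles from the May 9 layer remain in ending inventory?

116

May 6, 213 sold [FIFO — oldest first]: 126 @ $16.05 + 87 @ $15.20 = $3,344.70
May 14, 230 sold [FIFO — oldest first]: 57 @ $15.20 + 173 @ $15.20 = $3,496.00
Total COGS = $3,344.70 + $3,496.00 = $6,840.70
Ending inventory: 116 @ $15.20 + 173 @ $14.45 = $4,263.05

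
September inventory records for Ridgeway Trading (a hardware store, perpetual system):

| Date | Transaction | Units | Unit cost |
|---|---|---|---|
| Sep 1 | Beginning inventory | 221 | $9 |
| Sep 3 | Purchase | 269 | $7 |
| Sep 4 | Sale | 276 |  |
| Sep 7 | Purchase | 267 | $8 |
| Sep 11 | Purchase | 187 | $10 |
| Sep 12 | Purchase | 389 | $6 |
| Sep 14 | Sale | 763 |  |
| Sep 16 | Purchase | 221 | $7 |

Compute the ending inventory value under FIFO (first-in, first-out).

Sep 4, 276 sold [FIFO — oldest first]: 221 @ $9 + 55 @ $7 = $2,374
Sep 14, 763 sold [FIFO — oldest first]: 214 @ $7 + 267 @ $8 + 187 @ $10 + 95 @ $6 = $6,074
Total COGS = $2,374 + $6,074 = $8,448
Ending inventory: 294 @ $6 + 221 @ $7 = $3,311

Ending inventory = $3,311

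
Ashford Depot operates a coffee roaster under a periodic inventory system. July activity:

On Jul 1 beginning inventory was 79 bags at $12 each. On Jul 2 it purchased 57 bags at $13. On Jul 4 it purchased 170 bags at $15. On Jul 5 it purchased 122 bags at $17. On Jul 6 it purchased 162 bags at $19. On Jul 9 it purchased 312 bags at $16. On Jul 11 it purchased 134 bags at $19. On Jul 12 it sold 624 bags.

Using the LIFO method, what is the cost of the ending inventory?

Ending inventory = $6,041

Jul 12, 624 sold [LIFO — newest first]: 134 @ $19 + 312 @ $16 + 162 @ $19 + 16 @ $17 = $10,888
Ending inventory: 79 @ $12 + 57 @ $13 + 170 @ $15 + 106 @ $17 = $6,041
Check: goods available $16,929 = COGS $10,888 + ending $6,041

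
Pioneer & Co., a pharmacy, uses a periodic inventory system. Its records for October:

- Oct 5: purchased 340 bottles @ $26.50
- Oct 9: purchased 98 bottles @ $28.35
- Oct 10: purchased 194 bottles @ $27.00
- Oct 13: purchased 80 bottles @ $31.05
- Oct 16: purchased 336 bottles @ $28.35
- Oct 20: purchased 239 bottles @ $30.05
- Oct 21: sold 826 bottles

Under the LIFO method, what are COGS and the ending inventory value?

Oct 21, 826 sold [LIFO — newest first]: 239 @ $30.05 + 336 @ $28.35 + 80 @ $31.05 + 171 @ $27.00 = $23,808.55
Ending inventory: 340 @ $26.50 + 98 @ $28.35 + 23 @ $27.00 = $12,409.30

COGS = $23,808.55; ending inventory = $12,409.30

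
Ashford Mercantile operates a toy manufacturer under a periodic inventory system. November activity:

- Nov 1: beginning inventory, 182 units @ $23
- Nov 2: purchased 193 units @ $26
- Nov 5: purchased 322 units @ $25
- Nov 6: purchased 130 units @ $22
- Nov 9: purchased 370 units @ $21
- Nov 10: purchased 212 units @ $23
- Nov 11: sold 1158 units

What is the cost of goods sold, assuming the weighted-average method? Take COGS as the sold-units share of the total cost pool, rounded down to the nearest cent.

Nov 11, sell 1158: 1158/1409 × $32,760.00 → $26,924.11
Ending inventory (cost pool remaining) = $5,835.89

COGS = $26,924.11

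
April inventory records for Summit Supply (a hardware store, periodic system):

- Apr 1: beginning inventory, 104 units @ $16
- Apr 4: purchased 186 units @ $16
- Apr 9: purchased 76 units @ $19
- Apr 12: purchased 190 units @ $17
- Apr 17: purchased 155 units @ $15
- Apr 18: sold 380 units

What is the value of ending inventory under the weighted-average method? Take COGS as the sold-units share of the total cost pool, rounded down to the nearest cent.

Apr 18, sell 380: 380/711 × $11,639.00 → $6,220.56
Ending inventory (cost pool remaining) = $5,418.44
Check: goods available $11,639.00 = COGS $6,220.56 + ending $5,418.44

Ending inventory = $5,418.44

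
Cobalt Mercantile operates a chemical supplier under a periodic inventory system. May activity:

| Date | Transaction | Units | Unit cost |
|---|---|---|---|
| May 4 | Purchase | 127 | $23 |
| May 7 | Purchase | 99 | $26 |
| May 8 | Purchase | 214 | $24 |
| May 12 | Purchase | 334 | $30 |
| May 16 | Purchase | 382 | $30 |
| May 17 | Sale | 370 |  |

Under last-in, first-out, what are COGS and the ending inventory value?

May 17, 370 sold [LIFO — newest first]: 370 @ $30 = $11,100
Ending inventory: 127 @ $23 + 99 @ $26 + 214 @ $24 + 334 @ $30 + 12 @ $30 = $21,011

COGS = $11,100; ending inventory = $21,011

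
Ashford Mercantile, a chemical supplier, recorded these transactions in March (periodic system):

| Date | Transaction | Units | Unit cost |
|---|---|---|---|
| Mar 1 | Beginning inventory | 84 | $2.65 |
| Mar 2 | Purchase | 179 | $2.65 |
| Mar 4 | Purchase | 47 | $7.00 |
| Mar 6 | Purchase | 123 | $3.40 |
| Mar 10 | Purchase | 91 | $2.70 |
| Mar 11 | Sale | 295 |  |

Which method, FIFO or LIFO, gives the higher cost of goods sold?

FIFO COGS: 84 @ $2.65 + 179 @ $2.65 + 32 @ $7.00 = $920.95
LIFO COGS: 91 @ $2.70 + 123 @ $3.40 + 47 @ $7.00 + 34 @ $2.65 = $1,083.00

LIFO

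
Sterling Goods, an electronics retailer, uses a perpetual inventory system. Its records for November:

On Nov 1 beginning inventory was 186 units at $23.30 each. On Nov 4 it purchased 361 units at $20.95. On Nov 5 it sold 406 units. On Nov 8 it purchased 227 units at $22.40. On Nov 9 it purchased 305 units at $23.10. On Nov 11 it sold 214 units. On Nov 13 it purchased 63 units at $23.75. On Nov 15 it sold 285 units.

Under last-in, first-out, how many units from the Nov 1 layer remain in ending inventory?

141

Nov 5, 406 sold [LIFO — newest first]: 361 @ $20.95 + 45 @ $23.30 = $8,611.45
Nov 11, 214 sold [LIFO — newest first]: 214 @ $23.10 = $4,943.40
Nov 15, 285 sold [LIFO — newest first]: 63 @ $23.75 + 91 @ $23.10 + 131 @ $22.40 = $6,532.75
Total COGS = $8,611.45 + $4,943.40 + $6,532.75 = $20,087.60
Ending inventory: 141 @ $23.30 + 96 @ $22.40 = $5,435.70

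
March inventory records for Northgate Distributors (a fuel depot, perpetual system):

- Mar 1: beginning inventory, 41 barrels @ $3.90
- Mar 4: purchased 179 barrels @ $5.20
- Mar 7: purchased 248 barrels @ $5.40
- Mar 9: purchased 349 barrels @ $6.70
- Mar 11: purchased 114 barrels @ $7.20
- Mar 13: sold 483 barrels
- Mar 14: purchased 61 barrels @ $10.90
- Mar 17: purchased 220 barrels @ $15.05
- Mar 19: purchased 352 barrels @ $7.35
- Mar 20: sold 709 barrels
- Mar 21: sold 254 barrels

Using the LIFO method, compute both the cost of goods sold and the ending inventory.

COGS = $11,591.80; ending inventory = $560.30

Mar 13, 483 sold [LIFO — newest first]: 114 @ $7.20 + 349 @ $6.70 + 20 @ $5.40 = $3,267.10
Mar 20, 709 sold [LIFO — newest first]: 352 @ $7.35 + 220 @ $15.05 + 61 @ $10.90 + 76 @ $5.40 = $6,973.50
Mar 21, 254 sold [LIFO — newest first]: 152 @ $5.40 + 102 @ $5.20 = $1,351.20
Total COGS = $3,267.10 + $6,973.50 + $1,351.20 = $11,591.80
Ending inventory: 41 @ $3.90 + 77 @ $5.20 = $560.30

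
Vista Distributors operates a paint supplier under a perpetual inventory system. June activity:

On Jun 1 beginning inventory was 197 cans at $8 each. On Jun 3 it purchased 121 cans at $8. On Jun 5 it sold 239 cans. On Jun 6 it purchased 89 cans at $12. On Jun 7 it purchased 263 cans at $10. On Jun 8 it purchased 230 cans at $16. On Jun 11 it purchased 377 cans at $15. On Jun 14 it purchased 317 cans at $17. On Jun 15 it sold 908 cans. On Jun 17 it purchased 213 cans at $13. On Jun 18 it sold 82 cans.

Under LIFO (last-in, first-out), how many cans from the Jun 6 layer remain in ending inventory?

89

Jun 5, 239 sold [LIFO — newest first]: 121 @ $8 + 118 @ $8 = $1,912
Jun 15, 908 sold [LIFO — newest first]: 317 @ $17 + 377 @ $15 + 214 @ $16 = $14,468
Jun 18, 82 sold [LIFO — newest first]: 82 @ $13 = $1,066
Total COGS = $1,912 + $14,468 + $1,066 = $17,446
Ending inventory: 79 @ $8 + 89 @ $12 + 263 @ $10 + 16 @ $16 + 131 @ $13 = $6,289
Check: goods available $23,735 = COGS $17,446 + ending $6,289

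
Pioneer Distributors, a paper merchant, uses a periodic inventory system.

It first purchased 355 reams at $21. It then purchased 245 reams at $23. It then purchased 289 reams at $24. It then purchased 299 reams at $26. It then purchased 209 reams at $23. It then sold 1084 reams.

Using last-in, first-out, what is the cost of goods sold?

COGS = $26,034

Sale 1 (1084) [LIFO — newest first]: 209 @ $23 + 299 @ $26 + 289 @ $24 + 245 @ $23 + 42 @ $21 = $26,034
Ending inventory: 313 @ $21 = $6,573
Check: goods available $32,607 = COGS $26,034 + ending $6,573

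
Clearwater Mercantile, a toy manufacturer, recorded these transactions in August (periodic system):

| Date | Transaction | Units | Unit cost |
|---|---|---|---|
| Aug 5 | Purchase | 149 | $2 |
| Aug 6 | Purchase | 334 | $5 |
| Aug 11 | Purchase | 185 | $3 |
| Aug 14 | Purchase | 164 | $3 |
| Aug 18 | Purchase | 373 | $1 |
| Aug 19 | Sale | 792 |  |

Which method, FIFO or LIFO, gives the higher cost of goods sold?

FIFO COGS: 149 @ $2 + 334 @ $5 + 185 @ $3 + 124 @ $3 = $2,895
LIFO COGS: 373 @ $1 + 164 @ $3 + 185 @ $3 + 70 @ $5 = $1,770

FIFO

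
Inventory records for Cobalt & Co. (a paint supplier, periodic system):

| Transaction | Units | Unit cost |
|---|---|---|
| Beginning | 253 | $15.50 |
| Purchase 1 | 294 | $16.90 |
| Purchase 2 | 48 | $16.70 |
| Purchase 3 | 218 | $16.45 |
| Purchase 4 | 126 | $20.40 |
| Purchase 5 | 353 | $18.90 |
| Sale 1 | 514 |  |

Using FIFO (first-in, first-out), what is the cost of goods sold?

COGS = $8,332.40

Sale 1 (514) [FIFO — oldest first]: 253 @ $15.50 + 261 @ $16.90 = $8,332.40
Ending inventory: 33 @ $16.90 + 48 @ $16.70 + 218 @ $16.45 + 126 @ $20.40 + 353 @ $18.90 = $14,187.50
Check: goods available $22,519.90 = COGS $8,332.40 + ending $14,187.50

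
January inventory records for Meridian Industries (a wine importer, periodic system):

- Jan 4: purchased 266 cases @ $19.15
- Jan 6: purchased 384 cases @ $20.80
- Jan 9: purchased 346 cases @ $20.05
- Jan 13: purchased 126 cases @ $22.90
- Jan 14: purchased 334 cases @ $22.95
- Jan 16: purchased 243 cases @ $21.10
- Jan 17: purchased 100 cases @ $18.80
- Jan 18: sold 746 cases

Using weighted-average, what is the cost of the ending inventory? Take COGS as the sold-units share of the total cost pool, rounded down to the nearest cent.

Ending inventory = $21,994.42

Jan 18, sell 746: 746/1799 × $37,576.40 → $15,581.98
Ending inventory (cost pool remaining) = $21,994.42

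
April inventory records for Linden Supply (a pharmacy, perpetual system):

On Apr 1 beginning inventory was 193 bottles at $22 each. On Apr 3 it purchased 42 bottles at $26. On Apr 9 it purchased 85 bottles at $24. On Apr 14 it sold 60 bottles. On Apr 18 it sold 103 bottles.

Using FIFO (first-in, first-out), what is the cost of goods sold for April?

COGS = $3,586

Apr 14, 60 sold [FIFO — oldest first]: 60 @ $22 = $1,320
Apr 18, 103 sold [FIFO — oldest first]: 103 @ $22 = $2,266
Total COGS = $1,320 + $2,266 = $3,586
Ending inventory: 30 @ $22 + 42 @ $26 + 85 @ $24 = $3,792
Check: goods available $7,378 = COGS $3,586 + ending $3,792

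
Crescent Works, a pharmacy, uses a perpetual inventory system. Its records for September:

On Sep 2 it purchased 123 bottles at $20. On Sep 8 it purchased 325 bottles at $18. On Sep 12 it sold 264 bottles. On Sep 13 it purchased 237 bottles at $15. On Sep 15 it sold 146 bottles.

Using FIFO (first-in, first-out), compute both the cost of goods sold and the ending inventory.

COGS = $7,626; ending inventory = $4,239

Sep 12, 264 sold [FIFO — oldest first]: 123 @ $20 + 141 @ $18 = $4,998
Sep 15, 146 sold [FIFO — oldest first]: 146 @ $18 = $2,628
Total COGS = $4,998 + $2,628 = $7,626
Ending inventory: 38 @ $18 + 237 @ $15 = $4,239
Check: goods available $11,865 = COGS $7,626 + ending $4,239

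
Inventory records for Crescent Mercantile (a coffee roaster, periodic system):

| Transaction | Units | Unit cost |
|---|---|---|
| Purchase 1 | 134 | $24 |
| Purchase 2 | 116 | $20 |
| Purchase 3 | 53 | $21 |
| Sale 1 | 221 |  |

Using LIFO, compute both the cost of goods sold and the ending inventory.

Sale 1 (221) [LIFO — newest first]: 53 @ $21 + 116 @ $20 + 52 @ $24 = $4,681
Ending inventory: 82 @ $24 = $1,968
Check: goods available $6,649 = COGS $4,681 + ending $1,968

COGS = $4,681; ending inventory = $1,968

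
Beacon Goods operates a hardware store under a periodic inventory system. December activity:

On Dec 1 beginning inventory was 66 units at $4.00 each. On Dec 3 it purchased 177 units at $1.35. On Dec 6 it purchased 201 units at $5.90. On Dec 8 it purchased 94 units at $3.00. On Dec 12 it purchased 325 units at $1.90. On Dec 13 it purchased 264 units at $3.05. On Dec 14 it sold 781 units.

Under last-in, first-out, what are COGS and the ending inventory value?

Dec 14, 781 sold [LIFO — newest first]: 264 @ $3.05 + 325 @ $1.90 + 94 @ $3.00 + 98 @ $5.90 = $2,282.90
Ending inventory: 66 @ $4.00 + 177 @ $1.35 + 103 @ $5.90 = $1,110.65
Check: goods available $3,393.55 = COGS $2,282.90 + ending $1,110.65

COGS = $2,282.90; ending inventory = $1,110.65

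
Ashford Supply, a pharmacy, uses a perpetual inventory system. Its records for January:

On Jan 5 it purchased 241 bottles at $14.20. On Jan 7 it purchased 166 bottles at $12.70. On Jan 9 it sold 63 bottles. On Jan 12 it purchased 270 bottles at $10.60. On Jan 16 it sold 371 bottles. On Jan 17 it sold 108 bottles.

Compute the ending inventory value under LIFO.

Jan 9, 63 sold [LIFO — newest first]: 63 @ $12.70 = $800.10
Jan 16, 371 sold [LIFO — newest first]: 270 @ $10.60 + 101 @ $12.70 = $4,144.70
Jan 17, 108 sold [LIFO — newest first]: 2 @ $12.70 + 106 @ $14.20 = $1,530.60
Total COGS = $800.10 + $4,144.70 + $1,530.60 = $6,475.40
Ending inventory: 135 @ $14.20 = $1,917.00

Ending inventory = $1,917.00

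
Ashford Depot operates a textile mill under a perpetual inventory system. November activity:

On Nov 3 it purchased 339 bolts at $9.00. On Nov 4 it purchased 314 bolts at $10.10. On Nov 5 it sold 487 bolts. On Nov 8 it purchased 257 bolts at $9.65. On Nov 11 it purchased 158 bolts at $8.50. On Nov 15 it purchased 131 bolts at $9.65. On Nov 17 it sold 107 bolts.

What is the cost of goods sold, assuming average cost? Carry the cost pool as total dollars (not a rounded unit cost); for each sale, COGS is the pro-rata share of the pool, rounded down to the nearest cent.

After Nov 3: 339 on hand, pool $3,051.00 (≈ $9.0000 each)
After Nov 4: 653 on hand, pool $6,222.40 (≈ $9.5289 each)
Nov 5, sell 487: 487/653 × $6,222.40 → $4,640.59
After Nov 8: 423 on hand, pool $4,061.86 (≈ $9.6025 each)
After Nov 11: 581 on hand, pool $5,404.86 (≈ $9.3027 each)
After Nov 15: 712 on hand, pool $6,669.01 (≈ $9.3666 each)
Nov 17, sell 107: 107/712 × $6,669.01 → $1,002.22
Total COGS = $4,640.59 + $1,002.22 = $5,642.81
Ending inventory (cost pool remaining) = $5,666.79

COGS = $5,642.81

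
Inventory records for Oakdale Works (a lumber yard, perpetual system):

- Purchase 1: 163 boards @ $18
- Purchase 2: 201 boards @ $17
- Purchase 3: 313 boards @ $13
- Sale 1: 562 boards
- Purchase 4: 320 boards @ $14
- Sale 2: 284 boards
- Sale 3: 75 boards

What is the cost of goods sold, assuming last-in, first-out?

COGS = $13,532

Sale 1 (562) [LIFO — newest first]: 313 @ $13 + 201 @ $17 + 48 @ $18 = $8,350
Sale 2 (284) [LIFO — newest first]: 284 @ $14 = $3,976
Sale 3 (75) [LIFO — newest first]: 36 @ $14 + 39 @ $18 = $1,206
Total COGS = $8,350 + $3,976 + $1,206 = $13,532
Ending inventory: 76 @ $18 = $1,368
Check: goods available $14,900 = COGS $13,532 + ending $1,368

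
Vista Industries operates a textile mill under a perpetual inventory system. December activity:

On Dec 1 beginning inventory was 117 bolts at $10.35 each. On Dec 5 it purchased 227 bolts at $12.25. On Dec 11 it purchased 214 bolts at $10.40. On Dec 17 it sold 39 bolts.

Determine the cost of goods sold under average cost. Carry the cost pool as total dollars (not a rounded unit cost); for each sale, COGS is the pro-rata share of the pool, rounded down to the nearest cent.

COGS = $434.54

After Dec 1: 117 on hand, pool $1,210.95 (≈ $10.3500 each)
After Dec 5: 344 on hand, pool $3,991.70 (≈ $11.6038 each)
After Dec 11: 558 on hand, pool $6,217.30 (≈ $11.1421 each)
Dec 17, sell 39: 39/558 × $6,217.30 → $434.54
Ending inventory (cost pool remaining) = $5,782.76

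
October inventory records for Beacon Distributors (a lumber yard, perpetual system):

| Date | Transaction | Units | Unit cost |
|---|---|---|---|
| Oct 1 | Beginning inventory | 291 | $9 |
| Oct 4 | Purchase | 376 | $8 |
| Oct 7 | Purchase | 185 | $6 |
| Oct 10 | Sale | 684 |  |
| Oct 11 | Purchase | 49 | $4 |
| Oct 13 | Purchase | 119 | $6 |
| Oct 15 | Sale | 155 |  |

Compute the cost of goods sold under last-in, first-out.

Oct 10, 684 sold [LIFO — newest first]: 185 @ $6 + 376 @ $8 + 123 @ $9 = $5,225
Oct 15, 155 sold [LIFO — newest first]: 119 @ $6 + 36 @ $4 = $858
Total COGS = $5,225 + $858 = $6,083
Ending inventory: 168 @ $9 + 13 @ $4 = $1,564

COGS = $6,083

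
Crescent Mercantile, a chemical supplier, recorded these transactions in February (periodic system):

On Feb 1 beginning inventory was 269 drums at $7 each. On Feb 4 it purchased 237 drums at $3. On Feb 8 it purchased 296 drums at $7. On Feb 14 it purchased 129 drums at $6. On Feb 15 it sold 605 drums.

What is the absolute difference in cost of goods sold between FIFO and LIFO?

$99

FIFO COGS: 269 @ $7 + 237 @ $3 + 99 @ $7 = $3,287
LIFO COGS: 129 @ $6 + 296 @ $7 + 180 @ $3 = $3,386
Difference = |$3,287 − $3,386| = $99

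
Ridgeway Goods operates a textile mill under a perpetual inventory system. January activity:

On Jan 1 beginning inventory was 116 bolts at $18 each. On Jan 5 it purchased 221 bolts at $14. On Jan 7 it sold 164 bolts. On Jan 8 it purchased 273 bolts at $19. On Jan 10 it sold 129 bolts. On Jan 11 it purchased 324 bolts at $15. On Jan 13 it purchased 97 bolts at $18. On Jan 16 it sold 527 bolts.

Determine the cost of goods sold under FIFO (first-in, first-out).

COGS = $13,519

Jan 7, 164 sold [FIFO — oldest first]: 116 @ $18 + 48 @ $14 = $2,760
Jan 10, 129 sold [FIFO — oldest first]: 129 @ $14 = $1,806
Jan 16, 527 sold [FIFO — oldest first]: 44 @ $14 + 273 @ $19 + 210 @ $15 = $8,953
Total COGS = $2,760 + $1,806 + $8,953 = $13,519
Ending inventory: 114 @ $15 + 97 @ $18 = $3,456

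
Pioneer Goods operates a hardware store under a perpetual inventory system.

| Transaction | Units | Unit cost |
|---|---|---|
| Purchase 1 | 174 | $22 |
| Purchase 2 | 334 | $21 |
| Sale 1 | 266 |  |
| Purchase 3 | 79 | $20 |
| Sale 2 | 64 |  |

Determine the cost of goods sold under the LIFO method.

Sale 1 (266) [LIFO — newest first]: 266 @ $21 = $5,586
Sale 2 (64) [LIFO — newest first]: 64 @ $20 = $1,280
Total COGS = $5,586 + $1,280 = $6,866
Ending inventory: 174 @ $22 + 68 @ $21 + 15 @ $20 = $5,556
Check: goods available $12,422 = COGS $6,866 + ending $5,556

COGS = $6,866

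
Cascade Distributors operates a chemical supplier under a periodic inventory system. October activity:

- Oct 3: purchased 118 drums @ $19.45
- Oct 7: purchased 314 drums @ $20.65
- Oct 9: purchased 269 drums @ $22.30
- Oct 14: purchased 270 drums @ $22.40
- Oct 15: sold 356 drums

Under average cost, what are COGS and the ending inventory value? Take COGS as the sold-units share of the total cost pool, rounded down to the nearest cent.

Oct 15, sell 356: 356/971 × $20,825.90 → $7,635.44
Ending inventory (cost pool remaining) = $13,190.46

COGS = $7,635.44; ending inventory = $13,190.46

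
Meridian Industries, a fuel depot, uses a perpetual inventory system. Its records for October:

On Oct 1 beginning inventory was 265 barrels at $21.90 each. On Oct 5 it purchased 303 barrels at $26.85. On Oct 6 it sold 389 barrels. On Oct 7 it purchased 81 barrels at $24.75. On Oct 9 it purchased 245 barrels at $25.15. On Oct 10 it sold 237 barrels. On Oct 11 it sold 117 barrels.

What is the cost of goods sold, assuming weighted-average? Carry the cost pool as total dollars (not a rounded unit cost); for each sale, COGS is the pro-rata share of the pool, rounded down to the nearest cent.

COGS = $18,350.20

After Oct 1: 265 on hand, pool $5,803.50 (≈ $21.9000 each)
After Oct 5: 568 on hand, pool $13,939.05 (≈ $24.5406 each)
Oct 6, sell 389: 389/568 × $13,939.05 → $9,546.28
After Oct 7: 260 on hand, pool $6,397.52 (≈ $24.6058 each)
After Oct 9: 505 on hand, pool $12,559.27 (≈ $24.8698 each)
Oct 10, sell 237: 237/505 × $12,559.27 → $5,894.15
Oct 11, sell 117: 117/268 × $6,665.12 → $2,909.77
Total COGS = $9,546.28 + $5,894.15 + $2,909.77 = $18,350.20
Ending inventory (cost pool remaining) = $3,755.35
Check: goods available $22,105.55 = COGS $18,350.20 + ending $3,755.35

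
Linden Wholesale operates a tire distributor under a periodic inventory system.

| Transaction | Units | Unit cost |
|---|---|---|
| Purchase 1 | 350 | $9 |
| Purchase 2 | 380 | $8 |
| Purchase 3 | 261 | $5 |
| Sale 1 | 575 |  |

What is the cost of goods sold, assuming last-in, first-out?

Sale 1 (575) [LIFO — newest first]: 261 @ $5 + 314 @ $8 = $3,817
Ending inventory: 350 @ $9 + 66 @ $8 = $3,678

COGS = $3,817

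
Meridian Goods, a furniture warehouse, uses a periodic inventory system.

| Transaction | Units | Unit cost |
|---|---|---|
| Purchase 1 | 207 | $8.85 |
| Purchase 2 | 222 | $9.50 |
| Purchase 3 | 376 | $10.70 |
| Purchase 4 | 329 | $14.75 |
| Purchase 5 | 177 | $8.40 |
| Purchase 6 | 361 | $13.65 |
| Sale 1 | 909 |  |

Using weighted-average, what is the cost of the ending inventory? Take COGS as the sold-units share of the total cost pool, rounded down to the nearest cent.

Ending inventory = $8,776.03

Sale 1, sell 909: 909/1672 × $19,231.35 → $10,455.32
Ending inventory (cost pool remaining) = $8,776.03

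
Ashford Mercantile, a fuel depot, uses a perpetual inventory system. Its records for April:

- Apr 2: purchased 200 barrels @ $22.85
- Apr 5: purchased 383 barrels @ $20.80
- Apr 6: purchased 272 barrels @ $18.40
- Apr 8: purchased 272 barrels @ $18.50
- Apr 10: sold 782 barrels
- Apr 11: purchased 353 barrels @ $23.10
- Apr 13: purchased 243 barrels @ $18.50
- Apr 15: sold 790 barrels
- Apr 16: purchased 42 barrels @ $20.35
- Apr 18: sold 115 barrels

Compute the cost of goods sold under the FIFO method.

COGS = $34,557.00

Apr 10, 782 sold [FIFO — oldest first]: 200 @ $22.85 + 383 @ $20.80 + 199 @ $18.40 = $16,198.00
Apr 15, 790 sold [FIFO — oldest first]: 73 @ $18.40 + 272 @ $18.50 + 353 @ $23.10 + 92 @ $18.50 = $16,231.50
Apr 18, 115 sold [FIFO — oldest first]: 115 @ $18.50 = $2,127.50
Total COGS = $16,198.00 + $16,231.50 + $2,127.50 = $34,557.00
Ending inventory: 36 @ $18.50 + 42 @ $20.35 = $1,520.70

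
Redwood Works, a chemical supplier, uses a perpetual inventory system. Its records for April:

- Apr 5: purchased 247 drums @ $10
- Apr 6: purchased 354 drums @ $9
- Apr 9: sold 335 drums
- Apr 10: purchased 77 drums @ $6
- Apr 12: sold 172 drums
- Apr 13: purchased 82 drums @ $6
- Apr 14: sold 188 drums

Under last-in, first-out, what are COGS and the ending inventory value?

Apr 9, 335 sold [LIFO — newest first]: 335 @ $9 = $3,015
Apr 12, 172 sold [LIFO — newest first]: 77 @ $6 + 19 @ $9 + 76 @ $10 = $1,393
Apr 14, 188 sold [LIFO — newest first]: 82 @ $6 + 106 @ $10 = $1,552
Total COGS = $3,015 + $1,393 + $1,552 = $5,960
Ending inventory: 65 @ $10 = $650

COGS = $5,960; ending inventory = $650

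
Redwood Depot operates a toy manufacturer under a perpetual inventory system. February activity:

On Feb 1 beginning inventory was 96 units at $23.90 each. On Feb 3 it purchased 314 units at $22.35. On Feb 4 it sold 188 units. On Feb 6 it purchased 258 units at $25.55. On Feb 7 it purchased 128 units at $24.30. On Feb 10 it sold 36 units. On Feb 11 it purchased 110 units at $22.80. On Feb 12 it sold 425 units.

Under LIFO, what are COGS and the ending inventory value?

COGS = $15,517.85; ending inventory = $6,004.75

Feb 4, 188 sold [LIFO — newest first]: 188 @ $22.35 = $4,201.80
Feb 10, 36 sold [LIFO — newest first]: 36 @ $24.30 = $874.80
Feb 12, 425 sold [LIFO — newest first]: 110 @ $22.80 + 92 @ $24.30 + 223 @ $25.55 = $10,441.25
Total COGS = $4,201.80 + $874.80 + $10,441.25 = $15,517.85
Ending inventory: 96 @ $23.90 + 126 @ $22.35 + 35 @ $25.55 = $6,004.75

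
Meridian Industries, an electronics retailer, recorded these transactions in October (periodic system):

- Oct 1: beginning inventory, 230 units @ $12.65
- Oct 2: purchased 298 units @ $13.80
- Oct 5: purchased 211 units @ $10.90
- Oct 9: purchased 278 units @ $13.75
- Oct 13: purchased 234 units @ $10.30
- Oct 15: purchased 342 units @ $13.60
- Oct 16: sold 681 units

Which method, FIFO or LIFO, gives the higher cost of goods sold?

FIFO

FIFO COGS: 230 @ $12.65 + 298 @ $13.80 + 153 @ $10.90 = $8,689.60
LIFO COGS: 342 @ $13.60 + 234 @ $10.30 + 105 @ $13.75 = $8,505.15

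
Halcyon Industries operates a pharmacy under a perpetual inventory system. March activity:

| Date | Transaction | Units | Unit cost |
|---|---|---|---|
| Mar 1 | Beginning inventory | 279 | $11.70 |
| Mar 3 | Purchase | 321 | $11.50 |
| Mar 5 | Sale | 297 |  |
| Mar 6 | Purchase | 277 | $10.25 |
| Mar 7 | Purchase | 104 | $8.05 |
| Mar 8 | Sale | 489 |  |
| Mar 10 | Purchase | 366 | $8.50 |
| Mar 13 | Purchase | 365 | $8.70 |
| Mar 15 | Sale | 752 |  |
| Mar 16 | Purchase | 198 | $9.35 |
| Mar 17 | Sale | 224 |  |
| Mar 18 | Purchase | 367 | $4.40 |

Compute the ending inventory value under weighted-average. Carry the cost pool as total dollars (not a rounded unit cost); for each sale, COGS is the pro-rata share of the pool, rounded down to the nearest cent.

Ending inventory = $2,974.53

After Mar 1: 279 on hand, pool $3,264.30 (≈ $11.7000 each)
After Mar 3: 600 on hand, pool $6,955.80 (≈ $11.5930 each)
Mar 5, sell 297: 297/600 × $6,955.80 → $3,443.12
After Mar 6: 580 on hand, pool $6,351.93 (≈ $10.9516 each)
After Mar 7: 684 on hand, pool $7,189.13 (≈ $10.5104 each)
Mar 8, sell 489: 489/684 × $7,189.13 → $5,139.59
After Mar 10: 561 on hand, pool $5,160.54 (≈ $9.1988 each)
After Mar 13: 926 on hand, pool $8,336.04 (≈ $9.0022 each)
Mar 15, sell 752: 752/926 × $8,336.04 → $6,769.65
After Mar 16: 372 on hand, pool $3,417.69 (≈ $9.1873 each)
Mar 17, sell 224: 224/372 × $3,417.69 → $2,057.96
After Mar 18: 515 on hand, pool $2,974.53 (≈ $5.7758 each)
Total COGS = $3,443.12 + $5,139.59 + $6,769.65 + $2,057.96 = $17,410.32
Ending inventory (cost pool remaining) = $2,974.53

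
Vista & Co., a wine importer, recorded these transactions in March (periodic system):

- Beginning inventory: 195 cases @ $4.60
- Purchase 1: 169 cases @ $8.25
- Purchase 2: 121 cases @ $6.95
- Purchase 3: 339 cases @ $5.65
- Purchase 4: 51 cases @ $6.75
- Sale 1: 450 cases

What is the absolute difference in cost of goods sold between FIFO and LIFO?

FIFO COGS: 195 @ $4.60 + 169 @ $8.25 + 86 @ $6.95 = $2,888.95
LIFO COGS: 51 @ $6.75 + 339 @ $5.65 + 60 @ $6.95 = $2,676.60
Difference = |$2,888.95 − $2,676.60| = $212.35

$212.35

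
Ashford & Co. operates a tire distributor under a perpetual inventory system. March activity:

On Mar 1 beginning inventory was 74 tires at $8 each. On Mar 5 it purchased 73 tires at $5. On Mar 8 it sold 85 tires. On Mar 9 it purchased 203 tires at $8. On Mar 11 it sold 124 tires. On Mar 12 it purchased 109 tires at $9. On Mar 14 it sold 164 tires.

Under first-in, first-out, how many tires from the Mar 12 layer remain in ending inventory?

Mar 8, 85 sold [FIFO — oldest first]: 74 @ $8 + 11 @ $5 = $647
Mar 11, 124 sold [FIFO — oldest first]: 62 @ $5 + 62 @ $8 = $806
Mar 14, 164 sold [FIFO — oldest first]: 141 @ $8 + 23 @ $9 = $1,335
Total COGS = $647 + $806 + $1,335 = $2,788
Ending inventory: 86 @ $9 = $774
Check: goods available $3,562 = COGS $2,788 + ending $774

86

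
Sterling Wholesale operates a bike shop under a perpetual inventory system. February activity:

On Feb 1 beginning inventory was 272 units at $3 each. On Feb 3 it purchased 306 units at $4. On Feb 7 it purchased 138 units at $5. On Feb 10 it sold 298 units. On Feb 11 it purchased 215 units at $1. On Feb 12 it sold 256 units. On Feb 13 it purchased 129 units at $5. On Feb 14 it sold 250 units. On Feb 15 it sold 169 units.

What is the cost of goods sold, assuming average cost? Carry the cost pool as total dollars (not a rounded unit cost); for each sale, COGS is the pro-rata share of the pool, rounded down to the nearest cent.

COGS = $3,293.87

After Feb 1: 272 on hand, pool $816.00 (≈ $3.0000 each)
After Feb 3: 578 on hand, pool $2,040.00 (≈ $3.5294 each)
After Feb 7: 716 on hand, pool $2,730.00 (≈ $3.8128 each)
Feb 10, sell 298: 298/716 × $2,730.00 → $1,136.22
After Feb 11: 633 on hand, pool $1,808.78 (≈ $2.8575 each)
Feb 12, sell 256: 256/633 × $1,808.78 → $731.51
After Feb 13: 506 on hand, pool $1,722.27 (≈ $3.4037 each)
Feb 14, sell 250: 250/506 × $1,722.27 → $850.92
Feb 15, sell 169: 169/256 × $871.35 → $575.22
Total COGS = $1,136.22 + $731.51 + $850.92 + $575.22 = $3,293.87
Ending inventory (cost pool remaining) = $296.13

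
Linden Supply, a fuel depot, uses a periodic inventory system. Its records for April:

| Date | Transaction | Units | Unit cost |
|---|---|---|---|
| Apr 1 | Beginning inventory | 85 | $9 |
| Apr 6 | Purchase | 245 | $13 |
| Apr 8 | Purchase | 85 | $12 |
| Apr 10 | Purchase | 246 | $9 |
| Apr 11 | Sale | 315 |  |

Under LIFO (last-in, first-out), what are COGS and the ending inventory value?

COGS = $3,042; ending inventory = $4,142

Apr 11, 315 sold [LIFO — newest first]: 246 @ $9 + 69 @ $12 = $3,042
Ending inventory: 85 @ $9 + 245 @ $13 + 16 @ $12 = $4,142
Check: goods available $7,184 = COGS $3,042 + ending $4,142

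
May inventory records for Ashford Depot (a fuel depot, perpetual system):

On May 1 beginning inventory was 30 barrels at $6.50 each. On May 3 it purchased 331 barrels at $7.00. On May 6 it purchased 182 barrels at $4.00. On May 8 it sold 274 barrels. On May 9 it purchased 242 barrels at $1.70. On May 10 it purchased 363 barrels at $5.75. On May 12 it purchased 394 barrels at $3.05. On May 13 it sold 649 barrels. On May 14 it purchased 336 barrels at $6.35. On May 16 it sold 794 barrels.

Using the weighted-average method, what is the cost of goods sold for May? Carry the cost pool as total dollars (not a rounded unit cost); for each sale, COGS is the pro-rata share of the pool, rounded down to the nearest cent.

After May 1: 30 on hand, pool $195.00 (≈ $6.5000 each)
After May 3: 361 on hand, pool $2,512.00 (≈ $6.9584 each)
After May 6: 543 on hand, pool $3,240.00 (≈ $5.9669 each)
May 8, sell 274: 274/543 × $3,240.00 → $1,634.91
After May 9: 511 on hand, pool $2,016.49 (≈ $3.9462 each)
After May 10: 874 on hand, pool $4,103.74 (≈ $4.6954 each)
After May 12: 1268 on hand, pool $5,305.44 (≈ $4.1841 each)
May 13, sell 649: 649/1268 × $5,305.44 → $2,715.48
After May 14: 955 on hand, pool $4,723.56 (≈ $4.9461 each)
May 16, sell 794: 794/955 × $4,723.56 → $3,927.23
Total COGS = $1,634.91 + $2,715.48 + $3,927.23 = $8,277.62
Ending inventory (cost pool remaining) = $796.33
Check: goods available $9,073.95 = COGS $8,277.62 + ending $796.33

COGS = $8,277.62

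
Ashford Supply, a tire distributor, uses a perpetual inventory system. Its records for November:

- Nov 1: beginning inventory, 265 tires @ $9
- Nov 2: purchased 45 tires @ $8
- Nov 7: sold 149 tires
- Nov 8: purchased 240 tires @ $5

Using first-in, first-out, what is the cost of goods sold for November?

Nov 7, 149 sold [FIFO — oldest first]: 149 @ $9 = $1,341
Ending inventory: 116 @ $9 + 45 @ $8 + 240 @ $5 = $2,604

COGS = $1,341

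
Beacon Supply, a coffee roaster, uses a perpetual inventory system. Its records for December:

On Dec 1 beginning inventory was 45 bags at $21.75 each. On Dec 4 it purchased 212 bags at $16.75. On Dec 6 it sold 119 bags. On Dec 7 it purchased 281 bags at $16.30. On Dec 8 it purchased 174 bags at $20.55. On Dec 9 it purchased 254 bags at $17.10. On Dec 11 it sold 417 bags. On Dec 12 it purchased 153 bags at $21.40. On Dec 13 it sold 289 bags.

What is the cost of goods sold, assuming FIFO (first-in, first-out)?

Dec 6, 119 sold [FIFO — oldest first]: 45 @ $21.75 + 74 @ $16.75 = $2,218.25
Dec 11, 417 sold [FIFO — oldest first]: 138 @ $16.75 + 279 @ $16.30 = $6,859.20
Dec 13, 289 sold [FIFO — oldest first]: 2 @ $16.30 + 174 @ $20.55 + 113 @ $17.10 = $5,540.60
Total COGS = $2,218.25 + $6,859.20 + $5,540.60 = $14,618.05
Ending inventory: 141 @ $17.10 + 153 @ $21.40 = $5,685.30

COGS = $14,618.05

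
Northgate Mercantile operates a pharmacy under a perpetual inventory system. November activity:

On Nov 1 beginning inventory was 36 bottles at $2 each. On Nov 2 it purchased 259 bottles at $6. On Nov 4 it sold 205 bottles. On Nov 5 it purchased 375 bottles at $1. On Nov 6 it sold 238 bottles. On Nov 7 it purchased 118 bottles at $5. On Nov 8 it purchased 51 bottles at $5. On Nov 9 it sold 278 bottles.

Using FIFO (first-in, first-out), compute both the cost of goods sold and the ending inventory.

Nov 4, 205 sold [FIFO — oldest first]: 36 @ $2 + 169 @ $6 = $1,086
Nov 6, 238 sold [FIFO — oldest first]: 90 @ $6 + 148 @ $1 = $688
Nov 9, 278 sold [FIFO — oldest first]: 227 @ $1 + 51 @ $5 = $482
Total COGS = $1,086 + $688 + $482 = $2,256
Ending inventory: 67 @ $5 + 51 @ $5 = $590

COGS = $2,256; ending inventory = $590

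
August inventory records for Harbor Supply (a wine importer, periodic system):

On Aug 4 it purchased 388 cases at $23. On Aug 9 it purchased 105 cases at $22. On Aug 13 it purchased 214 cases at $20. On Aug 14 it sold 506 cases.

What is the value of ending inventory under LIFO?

Ending inventory = $4,623

Aug 14, 506 sold [LIFO — newest first]: 214 @ $20 + 105 @ $22 + 187 @ $23 = $10,891
Ending inventory: 201 @ $23 = $4,623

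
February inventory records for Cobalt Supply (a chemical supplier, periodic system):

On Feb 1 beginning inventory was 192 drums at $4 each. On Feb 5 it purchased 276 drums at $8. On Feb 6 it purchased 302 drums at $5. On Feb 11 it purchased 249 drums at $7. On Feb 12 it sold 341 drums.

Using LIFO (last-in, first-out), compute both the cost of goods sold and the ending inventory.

COGS = $2,203; ending inventory = $4,026

Feb 12, 341 sold [LIFO — newest first]: 249 @ $7 + 92 @ $5 = $2,203
Ending inventory: 192 @ $4 + 276 @ $8 + 210 @ $5 = $4,026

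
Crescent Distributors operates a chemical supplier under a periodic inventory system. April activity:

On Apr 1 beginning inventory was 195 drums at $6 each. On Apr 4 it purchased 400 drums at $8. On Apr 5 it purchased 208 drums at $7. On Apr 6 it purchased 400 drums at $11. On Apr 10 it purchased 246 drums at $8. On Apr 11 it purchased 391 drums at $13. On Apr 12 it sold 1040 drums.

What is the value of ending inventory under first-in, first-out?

Apr 12, 1040 sold [FIFO — oldest first]: 195 @ $6 + 400 @ $8 + 208 @ $7 + 237 @ $11 = $8,433
Ending inventory: 163 @ $11 + 246 @ $8 + 391 @ $13 = $8,844

Ending inventory = $8,844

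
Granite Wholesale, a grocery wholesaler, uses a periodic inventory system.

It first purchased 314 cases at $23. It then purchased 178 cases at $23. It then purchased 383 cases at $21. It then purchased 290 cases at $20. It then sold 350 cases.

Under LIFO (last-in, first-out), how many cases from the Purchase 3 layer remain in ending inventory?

Sale 1 (350) [LIFO — newest first]: 290 @ $20 + 60 @ $21 = $7,060
Ending inventory: 314 @ $23 + 178 @ $23 + 323 @ $21 = $18,099

323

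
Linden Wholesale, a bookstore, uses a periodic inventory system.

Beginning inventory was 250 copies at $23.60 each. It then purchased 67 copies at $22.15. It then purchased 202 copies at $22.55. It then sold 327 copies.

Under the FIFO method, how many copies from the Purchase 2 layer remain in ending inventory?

Sale 1 (327) [FIFO — oldest first]: 250 @ $23.60 + 67 @ $22.15 + 10 @ $22.55 = $7,609.55
Ending inventory: 192 @ $22.55 = $4,329.60
Check: goods available $11,939.15 = COGS $7,609.55 + ending $4,329.60

192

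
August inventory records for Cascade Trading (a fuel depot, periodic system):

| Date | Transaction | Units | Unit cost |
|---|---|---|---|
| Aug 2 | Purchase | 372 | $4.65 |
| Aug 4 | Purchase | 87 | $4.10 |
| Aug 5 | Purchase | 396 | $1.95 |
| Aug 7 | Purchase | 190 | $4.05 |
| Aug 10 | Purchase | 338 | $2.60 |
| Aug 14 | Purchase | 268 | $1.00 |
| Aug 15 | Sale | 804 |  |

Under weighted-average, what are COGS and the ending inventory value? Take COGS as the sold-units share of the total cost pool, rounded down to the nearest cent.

COGS = $2,325.31; ending inventory = $2,449.69

Aug 15, sell 804: 804/1651 × $4,775.00 → $2,325.31
Ending inventory (cost pool remaining) = $2,449.69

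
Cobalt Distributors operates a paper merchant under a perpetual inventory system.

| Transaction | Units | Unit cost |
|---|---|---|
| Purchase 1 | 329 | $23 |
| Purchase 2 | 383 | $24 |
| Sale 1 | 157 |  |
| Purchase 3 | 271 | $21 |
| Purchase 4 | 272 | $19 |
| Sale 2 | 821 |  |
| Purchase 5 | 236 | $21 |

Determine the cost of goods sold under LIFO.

Sale 1 (157) [LIFO — newest first]: 157 @ $24 = $3,768
Sale 2 (821) [LIFO — newest first]: 272 @ $19 + 271 @ $21 + 226 @ $24 + 52 @ $23 = $17,479
Total COGS = $3,768 + $17,479 = $21,247
Ending inventory: 277 @ $23 + 236 @ $21 = $11,327

COGS = $21,247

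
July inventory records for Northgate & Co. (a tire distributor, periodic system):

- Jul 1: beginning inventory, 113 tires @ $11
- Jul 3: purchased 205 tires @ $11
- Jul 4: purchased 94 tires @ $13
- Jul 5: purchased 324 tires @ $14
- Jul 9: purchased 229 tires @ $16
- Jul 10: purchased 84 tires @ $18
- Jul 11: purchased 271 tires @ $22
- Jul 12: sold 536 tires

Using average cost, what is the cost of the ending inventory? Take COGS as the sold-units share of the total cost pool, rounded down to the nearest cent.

Ending inventory = $12,112.80

Jul 12, sell 536: 536/1320 × $20,394.00 → $8,281.20
Ending inventory (cost pool remaining) = $12,112.80
Check: goods available $20,394.00 = COGS $8,281.20 + ending $12,112.80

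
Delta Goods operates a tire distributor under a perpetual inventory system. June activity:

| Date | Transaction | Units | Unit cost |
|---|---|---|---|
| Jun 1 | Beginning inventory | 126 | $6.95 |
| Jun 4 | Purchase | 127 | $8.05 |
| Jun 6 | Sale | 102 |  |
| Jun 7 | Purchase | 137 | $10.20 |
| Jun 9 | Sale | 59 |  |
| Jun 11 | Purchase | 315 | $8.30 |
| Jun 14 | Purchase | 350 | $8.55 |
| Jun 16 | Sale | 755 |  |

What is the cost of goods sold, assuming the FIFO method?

Jun 6, 102 sold [FIFO — oldest first]: 102 @ $6.95 = $708.90
Jun 9, 59 sold [FIFO — oldest first]: 24 @ $6.95 + 35 @ $8.05 = $448.55
Jun 16, 755 sold [FIFO — oldest first]: 92 @ $8.05 + 137 @ $10.20 + 315 @ $8.30 + 211 @ $8.55 = $6,556.55
Total COGS = $708.90 + $448.55 + $6,556.55 = $7,714.00
Ending inventory: 139 @ $8.55 = $1,188.45
Check: goods available $8,902.45 = COGS $7,714.00 + ending $1,188.45

COGS = $7,714.00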